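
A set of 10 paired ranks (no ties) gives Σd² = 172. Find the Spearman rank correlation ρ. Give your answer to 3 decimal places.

-0.042

ρ = 1 − 6Σd² / [n(n²−1)] = 1 − 6×172 / (10×99)
  = 1 − 1032/990 = 1 − 1.0424 ≈ -0.042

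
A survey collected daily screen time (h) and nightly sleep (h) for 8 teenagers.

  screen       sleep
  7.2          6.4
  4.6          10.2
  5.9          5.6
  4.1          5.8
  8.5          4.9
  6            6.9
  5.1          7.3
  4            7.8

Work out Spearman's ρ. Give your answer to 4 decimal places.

-0.5952

Rank screen: 7, 3, 5, 2, 8, 6, 4, 1
Rank sleep: 4, 8, 2, 3, 1, 5, 6, 7
d = rank(screen) − rank(sleep): 3, -5, 3, -1, 7, 1, -2, -6; Σd² = 134
ρ = 1 − 6Σd² / [n(n²−1)] = 1 − 6×134 / (8×63) = 1 − 804/504 ≈ -0.5952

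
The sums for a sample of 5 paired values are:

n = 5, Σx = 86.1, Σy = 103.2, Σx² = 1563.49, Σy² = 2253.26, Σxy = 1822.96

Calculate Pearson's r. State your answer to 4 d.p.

r = (nΣxy − ΣxΣy) / √[(nΣx² − (Σx)²)(nΣy² − (Σy)²)]
Numerator: 5×1822.96 − 86.1×103.2 = 229.28
Denominator: √[(7817.45 − 7413.21)(11266.3 − 10650.24)] = √[404.24 × 616.06] = 499.0352
r = 229.28 / 499.0352 ≈ 0.4594

0.4594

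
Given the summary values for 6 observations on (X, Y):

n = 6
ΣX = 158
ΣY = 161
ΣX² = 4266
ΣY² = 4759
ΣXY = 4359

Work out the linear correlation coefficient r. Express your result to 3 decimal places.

0.555

r = (nΣXY − ΣXΣY) / √[(nΣX² − (ΣX)²)(nΣY² − (ΣY)²)]
Numerator: 6×4359 − 158×161 = 716
Denominator: √[(25596 − 24964)(28554 − 25921)] = √[632 × 2633] = 1289.9829
r = 716 / 1289.9829 ≈ 0.555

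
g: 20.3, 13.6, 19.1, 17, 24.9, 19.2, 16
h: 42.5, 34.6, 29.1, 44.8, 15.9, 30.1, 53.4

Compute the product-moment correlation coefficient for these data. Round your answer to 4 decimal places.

n = 7, Σg = 130.1, Σh = 250.4, Σg² = 2495.51, Σh² = 9867.64, Σgh = 4478.95
nΣgh − ΣgΣh = 31352.65 − 32577.04 = -1224.39
nΣg² − (Σg)² = 17468.57 − 16926.01 = 542.56; nΣh² − (Σh)² = 69073.48 − 62700.16 = 6373.32
r = -1224.39 / √(542.56 × 6373.32) = -1224.39 / 1859.5452 ≈ -0.6584

-0.6584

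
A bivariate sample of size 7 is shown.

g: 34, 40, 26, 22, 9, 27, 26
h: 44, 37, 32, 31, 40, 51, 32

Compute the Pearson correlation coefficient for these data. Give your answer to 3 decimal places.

0.094

n = 7, Σg = 184, Σh = 267, Σg² = 5402, Σh² = 10515, Σgh = 7059
nΣgh − ΣgΣh = 49413 − 49128 = 285
nΣg² − (Σg)² = 37814 − 33856 = 3958; nΣh² − (Σh)² = 73605 − 71289 = 2316
r = 285 / √(3958 × 2316) = 285 / 3027.6605 ≈ 0.094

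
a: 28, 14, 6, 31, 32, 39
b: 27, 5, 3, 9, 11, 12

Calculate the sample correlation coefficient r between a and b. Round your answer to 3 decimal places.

0.508

n = 6, Σa = 150, Σb = 67, Σa² = 4522, Σb² = 1109, Σab = 1943
nΣab − ΣaΣb = 11658 − 10050 = 1608
nΣa² − (Σa)² = 27132 − 22500 = 4632; nΣb² − (Σb)² = 6654 − 4489 = 2165
r = 1608 / √(4632 × 2165) = 1608 / 3166.7460 ≈ 0.508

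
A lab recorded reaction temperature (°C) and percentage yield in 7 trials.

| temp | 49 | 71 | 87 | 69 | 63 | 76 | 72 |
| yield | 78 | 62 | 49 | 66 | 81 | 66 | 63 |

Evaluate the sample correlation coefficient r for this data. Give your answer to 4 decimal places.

n = 7, Σx = 487, Σy = 465, Σx² = 34701, Σy² = 31571, Σxy = 31696
nΣxy − ΣxΣy = 221872 − 226455 = -4583
nΣx² − (Σx)² = 242907 − 237169 = 5738; nΣy² − (Σy)² = 220997 − 216225 = 4772
r = -4583 / √(5738 × 4772) = -4583 / 5232.7561 ≈ -0.8758

-0.8758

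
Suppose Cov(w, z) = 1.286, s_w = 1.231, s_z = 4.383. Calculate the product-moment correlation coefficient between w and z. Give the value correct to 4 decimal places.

0.2383

r = Cov(w,z) / (s_w · s_z) = 1.286 / (1.231 × 4.383)
  = 1.286 / 5.3955 ≈ 0.2383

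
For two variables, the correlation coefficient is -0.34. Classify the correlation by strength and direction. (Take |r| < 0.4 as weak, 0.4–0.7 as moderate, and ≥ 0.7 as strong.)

weak negative

r = -0.34 < 0 so the relationship is negative.
|r| = 0.34, which falls in the weak range.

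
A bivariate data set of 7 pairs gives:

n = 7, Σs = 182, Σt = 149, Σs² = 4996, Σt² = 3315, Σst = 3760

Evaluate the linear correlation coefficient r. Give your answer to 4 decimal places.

-0.5858

r = (nΣst − ΣsΣt) / √[(nΣs² − (Σs)²)(nΣt² − (Σt)²)]
Numerator: 7×3760 − 182×149 = -798
Denominator: √[(34972 − 33124)(23205 − 22201)] = √[1848 × 1004] = 1362.1277
r = -798 / 1362.1277 ≈ -0.5858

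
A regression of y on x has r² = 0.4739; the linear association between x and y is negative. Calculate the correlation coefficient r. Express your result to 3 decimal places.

|r| = √0.4739 = 0.688
The association is negative, so r = −0.688.

-0.688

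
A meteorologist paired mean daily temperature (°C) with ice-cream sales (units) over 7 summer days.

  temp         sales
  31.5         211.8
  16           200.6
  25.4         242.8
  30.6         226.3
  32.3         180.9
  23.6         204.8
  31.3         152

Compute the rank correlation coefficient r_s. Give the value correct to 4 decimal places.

-0.2500

Rank temp: 6, 1, 3, 4, 7, 2, 5
Rank sales: 5, 3, 7, 6, 2, 4, 1
d = rank(temp) − rank(sales): 1, -2, -4, -2, 5, -2, 4; Σd² = 70
ρ = 1 − 6Σd² / [n(n²−1)] = 1 − 6×70 / (7×48) = 1 − 420/336 ≈ -0.2500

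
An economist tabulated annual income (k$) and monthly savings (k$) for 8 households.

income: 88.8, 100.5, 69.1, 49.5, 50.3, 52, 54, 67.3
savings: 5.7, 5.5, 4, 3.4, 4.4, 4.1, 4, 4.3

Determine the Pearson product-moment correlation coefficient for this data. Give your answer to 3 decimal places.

0.869

n = 8, Σx = 531.5, Σy = 35.4, Σx² = 37890.13, Σy² = 160.96, Σxy = 2443.52
nΣxy − ΣxΣy = 19548.16 − 18815.1 = 733.06
nΣx² − (Σx)² = 303121.04 − 282492.25 = 20628.79; nΣy² − (Σy)² = 1287.68 − 1253.16 = 34.52
r = 733.06 / √(20628.79 × 34.52) = 733.06 / 843.8636 ≈ 0.869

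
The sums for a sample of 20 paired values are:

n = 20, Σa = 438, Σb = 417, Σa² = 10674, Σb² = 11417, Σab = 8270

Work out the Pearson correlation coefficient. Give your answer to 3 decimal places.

-0.502

r = (nΣab − ΣaΣb) / √[(nΣa² − (Σa)²)(nΣb² − (Σb)²)]
Numerator: 20×8270 − 438×417 = -17246
Denominator: √[(213480 − 191844)(228340 − 173889)] = √[21636 × 54451] = 34323.4881
r = -17246 / 34323.4881 ≈ -0.502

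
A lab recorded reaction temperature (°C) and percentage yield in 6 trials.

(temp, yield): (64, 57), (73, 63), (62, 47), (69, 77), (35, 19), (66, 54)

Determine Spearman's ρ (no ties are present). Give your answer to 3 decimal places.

Rank temp: 3, 6, 2, 5, 1, 4
Rank yield: 4, 5, 2, 6, 1, 3
d = rank(temp) − rank(yield): -1, 1, 0, -1, 0, 1; Σd² = 4
ρ = 1 − 6Σd² / [n(n²−1)] = 1 − 6×4 / (6×35) = 1 − 24/210 ≈ 0.886

0.886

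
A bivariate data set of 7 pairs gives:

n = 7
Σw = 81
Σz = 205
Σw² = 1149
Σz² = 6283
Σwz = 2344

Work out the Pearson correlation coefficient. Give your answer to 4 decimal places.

r = (nΣwz − ΣwΣz) / √[(nΣw² − (Σw)²)(nΣz² − (Σz)²)]
Numerator: 7×2344 − 81×205 = -197
Denominator: √[(8043 − 6561)(43981 − 42025)] = √[1482 × 1956] = 1702.5839
r = -197 / 1702.5839 ≈ -0.1157

-0.1157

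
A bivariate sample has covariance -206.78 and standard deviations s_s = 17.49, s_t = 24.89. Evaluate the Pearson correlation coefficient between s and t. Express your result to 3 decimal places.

r = Cov(s,t) / (s_s · s_t) = -206.78 / (17.49 × 24.89)
  = -206.78 / 435.3261 ≈ -0.475

-0.475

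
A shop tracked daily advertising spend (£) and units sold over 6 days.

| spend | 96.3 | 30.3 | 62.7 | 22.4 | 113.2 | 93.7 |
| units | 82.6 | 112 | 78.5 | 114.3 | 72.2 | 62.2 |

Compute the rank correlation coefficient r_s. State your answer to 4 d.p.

Rank spend: 5, 2, 3, 1, 6, 4
Rank units: 4, 5, 3, 6, 2, 1
d = rank(spend) − rank(units): 1, -3, 0, -5, 4, 3; Σd² = 60
ρ = 1 − 6Σd² / [n(n²−1)] = 1 − 6×60 / (6×35) = 1 − 360/210 ≈ -0.7143

-0.7143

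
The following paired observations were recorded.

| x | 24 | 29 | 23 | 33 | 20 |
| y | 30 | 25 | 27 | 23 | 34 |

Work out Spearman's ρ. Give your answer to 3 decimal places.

Rank x: 3, 4, 2, 5, 1
Rank y: 4, 2, 3, 1, 5
d = rank(x) − rank(y): -1, 2, -1, 4, -4; Σd² = 38
ρ = 1 − 6Σd² / [n(n²−1)] = 1 − 6×38 / (5×24) = 1 − 228/120 ≈ -0.900

-0.900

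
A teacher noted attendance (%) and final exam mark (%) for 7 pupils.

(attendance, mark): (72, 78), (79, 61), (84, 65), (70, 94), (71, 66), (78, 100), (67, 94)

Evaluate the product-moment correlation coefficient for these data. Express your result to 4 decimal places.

-0.4644

n = 7, Σx = 521, Σy = 558, Σx² = 38995, Σy² = 46058, Σxy = 41259
nΣxy − ΣxΣy = 288813 − 290718 = -1905
nΣx² − (Σx)² = 272965 − 271441 = 1524; nΣy² − (Σy)² = 322406 − 311364 = 11042
r = -1905 / √(1524 × 11042) = -1905 / 4102.1955 ≈ -0.4644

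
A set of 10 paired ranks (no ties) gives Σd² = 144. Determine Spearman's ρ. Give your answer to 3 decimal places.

ρ = 1 − 6Σd² / [n(n²−1)] = 1 − 6×144 / (10×99)
  = 1 − 864/990 = 1 − 0.8727 ≈ 0.127

0.127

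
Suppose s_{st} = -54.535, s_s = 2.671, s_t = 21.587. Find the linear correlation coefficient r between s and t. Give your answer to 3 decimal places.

r = Cov(s,t) / (s_s · s_t) = -54.535 / (2.671 × 21.587)
  = -54.535 / 57.6589 ≈ -0.946

-0.946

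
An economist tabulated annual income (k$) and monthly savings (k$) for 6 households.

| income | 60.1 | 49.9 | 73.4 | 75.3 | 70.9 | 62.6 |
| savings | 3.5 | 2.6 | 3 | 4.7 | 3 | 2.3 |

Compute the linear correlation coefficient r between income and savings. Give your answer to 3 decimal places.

0.546

n = 6, Σx = 392.2, Σy = 19.1, Σx² = 26105.24, Σy² = 64.39, Σxy = 1270.88
nΣxy − ΣxΣy = 7625.28 − 7491.02 = 134.26
nΣx² − (Σx)² = 156631.44 − 153820.84 = 2810.6; nΣy² − (Σy)² = 386.34 − 364.81 = 21.53
r = 134.26 / √(2810.6 × 21.53) = 134.26 / 245.9923 ≈ 0.546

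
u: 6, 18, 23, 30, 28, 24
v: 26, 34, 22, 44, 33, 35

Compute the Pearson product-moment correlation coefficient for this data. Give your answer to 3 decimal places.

n = 6, Σu = 129, Σv = 194, Σu² = 3149, Σv² = 6566, Σuv = 4358
nΣuv − ΣuΣv = 26148 − 25026 = 1122
nΣu² − (Σu)² = 18894 − 16641 = 2253; nΣv² − (Σv)² = 39396 − 37636 = 1760
r = 1122 / √(2253 × 1760) = 1122 / 1991.3011 ≈ 0.563

0.563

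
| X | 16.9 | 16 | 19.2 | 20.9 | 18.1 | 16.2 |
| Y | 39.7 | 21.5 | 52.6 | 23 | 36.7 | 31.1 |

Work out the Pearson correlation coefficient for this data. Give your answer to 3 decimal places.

n = 6, ΣX = 107.3, ΣY = 204.6, ΣX² = 1937.11, ΣY² = 7648.2, ΣXY = 3673.64
nΣXY − ΣXΣY = 22041.84 − 21953.58 = 88.26
nΣX² − (ΣX)² = 11622.66 − 11513.29 = 109.37; nΣY² − (ΣY)² = 45889.2 − 41861.16 = 4028.04
r = 88.26 / √(109.37 × 4028.04) = 88.26 / 663.7369 ≈ 0.133

0.133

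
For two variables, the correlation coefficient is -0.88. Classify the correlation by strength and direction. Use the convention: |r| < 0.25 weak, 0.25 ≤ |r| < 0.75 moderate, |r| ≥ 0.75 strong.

r = -0.88 < 0 so the relationship is negative.
|r| = 0.88, which falls in the strong range.

strong negative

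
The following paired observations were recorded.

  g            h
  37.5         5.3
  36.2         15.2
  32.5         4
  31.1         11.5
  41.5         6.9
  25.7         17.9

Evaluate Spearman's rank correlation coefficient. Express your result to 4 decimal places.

-0.4857

Rank g: 5, 4, 3, 2, 6, 1
Rank h: 2, 5, 1, 4, 3, 6
d = rank(g) − rank(h): 3, -1, 2, -2, 3, -5; Σd² = 52
ρ = 1 − 6Σd² / [n(n²−1)] = 1 − 6×52 / (6×35) = 1 − 312/210 ≈ -0.4857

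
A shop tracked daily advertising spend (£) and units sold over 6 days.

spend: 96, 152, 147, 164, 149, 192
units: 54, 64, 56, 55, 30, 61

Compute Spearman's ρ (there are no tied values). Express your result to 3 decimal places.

0.486

Rank spend: 1, 4, 2, 5, 3, 6
Rank units: 2, 6, 4, 3, 1, 5
d = rank(spend) − rank(units): -1, -2, -2, 2, 2, 1; Σd² = 18
ρ = 1 − 6Σd² / [n(n²−1)] = 1 − 6×18 / (6×35) = 1 − 108/210 ≈ 0.486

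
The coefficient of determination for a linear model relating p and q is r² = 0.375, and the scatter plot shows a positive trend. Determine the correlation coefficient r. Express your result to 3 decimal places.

0.612

|r| = √0.375 = 0.612
The association is positive, so r = 0.612.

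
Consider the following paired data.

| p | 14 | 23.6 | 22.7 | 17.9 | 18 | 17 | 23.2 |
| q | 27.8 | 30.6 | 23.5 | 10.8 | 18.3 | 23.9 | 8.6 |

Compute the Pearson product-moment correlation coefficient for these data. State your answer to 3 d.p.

-0.124

n = 7, Σp = 136.4, Σq = 143.5, Σp² = 2739.9, Σq² = 3358.15, Σpq = 2773.35
nΣpq − ΣpΣq = 19413.45 − 19573.4 = -159.95
nΣp² − (Σp)² = 19179.3 − 18604.96 = 574.34; nΣq² − (Σq)² = 23507.05 − 20592.25 = 2914.8
r = -159.95 / √(574.34 × 2914.8) = -159.95 / 1293.8648 ≈ -0.124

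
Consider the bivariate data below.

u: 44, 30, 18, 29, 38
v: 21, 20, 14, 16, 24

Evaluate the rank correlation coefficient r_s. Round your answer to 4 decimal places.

0.9000

Rank u: 5, 3, 1, 2, 4
Rank v: 4, 3, 1, 2, 5
d = rank(u) − rank(v): 1, 0, 0, 0, -1; Σd² = 2
ρ = 1 − 6Σd² / [n(n²−1)] = 1 − 6×2 / (5×24) = 1 − 12/120 ≈ 0.9000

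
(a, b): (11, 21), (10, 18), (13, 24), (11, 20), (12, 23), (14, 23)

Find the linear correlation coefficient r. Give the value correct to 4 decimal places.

n = 6, Σa = 71, Σb = 129, Σa² = 851, Σb² = 2799, Σab = 1541
nΣab − ΣaΣb = 9246 − 9159 = 87
nΣa² − (Σa)² = 5106 − 5041 = 65; nΣb² − (Σb)² = 16794 − 16641 = 153
r = 87 / √(65 × 153) = 87 / 99.7246 ≈ 0.8724

0.8724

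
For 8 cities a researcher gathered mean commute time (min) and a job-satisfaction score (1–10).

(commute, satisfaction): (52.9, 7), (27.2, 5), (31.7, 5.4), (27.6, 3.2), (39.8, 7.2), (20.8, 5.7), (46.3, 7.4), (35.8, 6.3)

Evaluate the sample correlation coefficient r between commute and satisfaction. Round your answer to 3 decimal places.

n = 8, Σx = 282.1, Σy = 47.2, Σx² = 10746.91, Σy² = 292.18, Σxy = 1739.08
nΣxy − ΣxΣy = 13912.64 − 13315.12 = 597.52
nΣx² − (Σx)² = 85975.28 − 79580.41 = 6394.87; nΣy² − (Σy)² = 2337.44 − 2227.84 = 109.6
r = 597.52 / √(6394.87 × 109.6) = 597.52 / 837.1844 ≈ 0.714

0.714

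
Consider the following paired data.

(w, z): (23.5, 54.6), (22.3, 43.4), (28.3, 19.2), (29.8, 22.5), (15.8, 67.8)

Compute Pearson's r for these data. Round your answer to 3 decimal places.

n = 5, Σw = 119.7, Σz = 207.5, Σw² = 2988.11, Σz² = 10336.45, Σwz = 4536.02
nΣwz − ΣwΣz = 22680.1 − 24837.75 = -2157.65
nΣw² − (Σw)² = 14940.55 − 14328.09 = 612.46; nΣz² − (Σz)² = 51682.25 − 43056.25 = 8626
r = -2157.65 / √(612.46 × 8626) = -2157.65 / 2298.4952 ≈ -0.939

-0.939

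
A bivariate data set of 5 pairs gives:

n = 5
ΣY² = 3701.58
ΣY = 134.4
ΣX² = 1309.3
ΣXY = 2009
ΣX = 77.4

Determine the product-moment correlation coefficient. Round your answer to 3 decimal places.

r = (nΣXY − ΣXΣY) / √[(nΣX² − (ΣX)²)(nΣY² − (ΣY)²)]
Numerator: 5×2009 − 77.4×134.4 = -357.56
Denominator: √[(6546.5 − 5990.76)(18507.9 − 18063.36)] = √[555.74 × 444.54] = 497.0399
r = -357.56 / 497.0399 ≈ -0.719

-0.719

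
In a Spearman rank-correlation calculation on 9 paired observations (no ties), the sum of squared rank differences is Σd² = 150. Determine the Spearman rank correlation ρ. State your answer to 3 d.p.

-0.250

ρ = 1 − 6Σd² / [n(n²−1)] = 1 − 6×150 / (9×80)
  = 1 − 900/720 = 1 − 1.2500 ≈ -0.250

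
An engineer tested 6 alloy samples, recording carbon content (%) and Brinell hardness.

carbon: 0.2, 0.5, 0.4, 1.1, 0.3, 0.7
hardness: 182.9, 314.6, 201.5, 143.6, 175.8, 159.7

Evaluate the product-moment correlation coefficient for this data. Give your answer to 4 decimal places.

-0.3136

n = 6, Σx = 3.2, Σy = 1178.1, Σx² = 2.24, Σy² = 250058.51, Σxy = 596.97
nΣxy − ΣxΣy = 3581.82 − 3769.92 = -188.1
nΣx² − (Σx)² = 13.44 − 10.24 = 3.2; nΣy² − (Σy)² = 1500351.06 − 1387919.61 = 112431.45
r = -188.1 / √(3.2 × 112431.45) = -188.1 / 599.8172 ≈ -0.3136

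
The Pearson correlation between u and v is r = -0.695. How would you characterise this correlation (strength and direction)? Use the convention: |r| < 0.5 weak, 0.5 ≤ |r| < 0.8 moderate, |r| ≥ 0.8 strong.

r = -0.695 < 0 so the relationship is negative.
|r| = 0.695, which falls in the moderate range.

moderate negative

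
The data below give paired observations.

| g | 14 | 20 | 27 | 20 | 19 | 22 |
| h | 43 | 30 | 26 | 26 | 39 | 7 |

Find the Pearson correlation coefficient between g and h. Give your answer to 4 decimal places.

n = 6, Σg = 122, Σh = 171, Σg² = 2570, Σh² = 5671, Σgh = 3319
nΣgh − ΣgΣh = 19914 − 20862 = -948
nΣg² − (Σg)² = 15420 − 14884 = 536; nΣh² − (Σh)² = 34026 − 29241 = 4785
r = -948 / √(536 × 4785) = -948 / 1601.4868 ≈ -0.5919

-0.5919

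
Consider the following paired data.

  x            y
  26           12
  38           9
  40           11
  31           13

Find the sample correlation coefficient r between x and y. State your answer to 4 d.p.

n = 4, Σx = 135, Σy = 45, Σx² = 4681, Σy² = 515, Σxy = 1497
nΣxy − ΣxΣy = 5988 − 6075 = -87
nΣx² − (Σx)² = 18724 − 18225 = 499; nΣy² − (Σy)² = 2060 − 2025 = 35
r = -87 / √(499 × 35) = -87 / 132.1552 ≈ -0.6583

-0.6583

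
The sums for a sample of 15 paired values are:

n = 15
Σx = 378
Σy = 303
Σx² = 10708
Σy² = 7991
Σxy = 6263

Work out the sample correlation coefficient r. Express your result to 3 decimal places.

r = (nΣxy − ΣxΣy) / √[(nΣx² − (Σx)²)(nΣy² − (Σy)²)]
Numerator: 15×6263 − 378×303 = -20589
Denominator: √[(160620 − 142884)(119865 − 91809)] = √[17736 × 28056] = 22306.9768
r = -20589 / 22306.9768 ≈ -0.923

-0.923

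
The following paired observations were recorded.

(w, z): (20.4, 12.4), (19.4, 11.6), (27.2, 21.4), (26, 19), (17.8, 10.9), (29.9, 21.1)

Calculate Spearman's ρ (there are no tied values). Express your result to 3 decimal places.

Rank w: 3, 2, 5, 4, 1, 6
Rank z: 3, 2, 6, 4, 1, 5
d = rank(w) − rank(z): 0, 0, -1, 0, 0, 1; Σd² = 2
ρ = 1 − 6Σd² / [n(n²−1)] = 1 − 6×2 / (6×35) = 1 − 12/210 ≈ 0.943

0.943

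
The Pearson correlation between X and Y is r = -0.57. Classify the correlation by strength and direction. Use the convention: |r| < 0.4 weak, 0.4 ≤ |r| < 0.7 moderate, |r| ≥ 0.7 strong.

r = -0.57 < 0 so the relationship is negative.
|r| = 0.57, which falls in the moderate range.

moderate negative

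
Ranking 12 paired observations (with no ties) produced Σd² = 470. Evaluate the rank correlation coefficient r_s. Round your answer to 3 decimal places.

ρ = 1 − 6Σd² / [n(n²−1)] = 1 − 6×470 / (12×143)
  = 1 − 2820/1716 = 1 − 1.6434 ≈ -0.643

-0.643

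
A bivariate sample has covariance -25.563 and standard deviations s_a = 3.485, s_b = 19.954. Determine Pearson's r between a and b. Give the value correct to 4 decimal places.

r = Cov(a,b) / (s_a · s_b) = -25.563 / (3.485 × 19.954)
  = -25.563 / 69.5397 ≈ -0.3676

-0.3676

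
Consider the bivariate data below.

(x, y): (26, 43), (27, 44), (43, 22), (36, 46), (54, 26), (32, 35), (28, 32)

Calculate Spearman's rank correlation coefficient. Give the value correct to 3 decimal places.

Rank x: 1, 2, 6, 5, 7, 4, 3
Rank y: 5, 6, 1, 7, 2, 4, 3
d = rank(x) − rank(y): -4, -4, 5, -2, 5, 0, 0; Σd² = 86
ρ = 1 − 6Σd² / [n(n²−1)] = 1 − 6×86 / (7×48) = 1 − 516/336 ≈ -0.536

-0.536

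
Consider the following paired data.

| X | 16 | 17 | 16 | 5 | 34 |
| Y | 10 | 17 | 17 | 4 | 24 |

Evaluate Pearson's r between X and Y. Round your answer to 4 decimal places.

n = 5, ΣX = 88, ΣY = 72, ΣX² = 1982, ΣY² = 1270, ΣXY = 1557
nΣXY − ΣXΣY = 7785 − 6336 = 1449
nΣX² − (ΣX)² = 9910 − 7744 = 2166; nΣY² − (ΣY)² = 6350 − 5184 = 1166
r = 1449 / √(2166 × 1166) = 1449 / 1589.1998 ≈ 0.9118

0.9118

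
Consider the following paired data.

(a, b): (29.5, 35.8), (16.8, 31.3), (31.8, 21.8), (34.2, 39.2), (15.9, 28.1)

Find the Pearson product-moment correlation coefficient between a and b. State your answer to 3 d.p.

n = 5, Σa = 128.2, Σb = 156.2, Σa² = 3586.18, Σb² = 5062.82, Σab = 4062.61
nΣab − ΣaΣb = 20313.05 − 20024.84 = 288.21
nΣa² − (Σa)² = 17930.9 − 16435.24 = 1495.66; nΣb² − (Σb)² = 25314.1 − 24398.44 = 915.66
r = 288.21 / √(1495.66 × 915.66) = 288.21 / 1170.2632 ≈ 0.246

0.246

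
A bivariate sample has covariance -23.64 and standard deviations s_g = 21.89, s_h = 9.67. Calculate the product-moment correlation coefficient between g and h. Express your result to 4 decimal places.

-0.1117

r = Cov(g,h) / (s_g · s_h) = -23.64 / (21.89 × 9.67)
  = -23.64 / 211.6763 ≈ -0.1117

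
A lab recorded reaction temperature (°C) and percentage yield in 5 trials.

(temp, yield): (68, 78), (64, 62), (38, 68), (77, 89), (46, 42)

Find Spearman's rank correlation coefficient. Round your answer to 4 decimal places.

0.7000

Rank temp: 4, 3, 1, 5, 2
Rank yield: 4, 2, 3, 5, 1
d = rank(temp) − rank(yield): 0, 1, -2, 0, 1; Σd² = 6
ρ = 1 − 6Σd² / [n(n²−1)] = 1 − 6×6 / (5×24) = 1 − 36/120 ≈ 0.7000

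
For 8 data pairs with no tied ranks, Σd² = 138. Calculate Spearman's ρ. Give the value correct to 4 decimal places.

-0.6429

ρ = 1 − 6Σd² / [n(n²−1)] = 1 − 6×138 / (8×63)
  = 1 − 828/504 = 1 − 1.64286 ≈ -0.6429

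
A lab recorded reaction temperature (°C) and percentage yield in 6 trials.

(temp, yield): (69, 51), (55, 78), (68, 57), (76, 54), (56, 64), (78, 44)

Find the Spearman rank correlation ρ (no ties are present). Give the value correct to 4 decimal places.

-0.9429

Rank temp: 4, 1, 3, 5, 2, 6
Rank yield: 2, 6, 4, 3, 5, 1
d = rank(temp) − rank(yield): 2, -5, -1, 2, -3, 5; Σd² = 68
ρ = 1 − 6Σd² / [n(n²−1)] = 1 − 6×68 / (6×35) = 1 − 408/210 ≈ -0.9429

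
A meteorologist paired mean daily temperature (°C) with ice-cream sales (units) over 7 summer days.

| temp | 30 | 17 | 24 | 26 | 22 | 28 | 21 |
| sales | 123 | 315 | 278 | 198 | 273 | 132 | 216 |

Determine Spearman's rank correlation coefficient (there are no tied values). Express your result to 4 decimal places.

-0.8571

Rank temp: 7, 1, 4, 5, 3, 6, 2
Rank sales: 1, 7, 6, 3, 5, 2, 4
d = rank(temp) − rank(sales): 6, -6, -2, 2, -2, 4, -2; Σd² = 104
ρ = 1 − 6Σd² / [n(n²−1)] = 1 − 6×104 / (7×48) = 1 − 624/336 ≈ -0.8571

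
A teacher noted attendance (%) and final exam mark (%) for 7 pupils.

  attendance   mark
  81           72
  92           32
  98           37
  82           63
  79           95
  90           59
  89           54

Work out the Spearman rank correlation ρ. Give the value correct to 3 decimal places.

Rank attendance: 2, 6, 7, 3, 1, 5, 4
Rank mark: 6, 1, 2, 5, 7, 4, 3
d = rank(attendance) − rank(mark): -4, 5, 5, -2, -6, 1, 1; Σd² = 108
ρ = 1 − 6Σd² / [n(n²−1)] = 1 − 6×108 / (7×48) = 1 − 648/336 ≈ -0.929

-0.929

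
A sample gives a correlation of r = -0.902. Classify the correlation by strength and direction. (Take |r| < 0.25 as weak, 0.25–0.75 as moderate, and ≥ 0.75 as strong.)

strong negative

r = -0.902 < 0 so the relationship is negative.
|r| = 0.902, which falls in the strong range.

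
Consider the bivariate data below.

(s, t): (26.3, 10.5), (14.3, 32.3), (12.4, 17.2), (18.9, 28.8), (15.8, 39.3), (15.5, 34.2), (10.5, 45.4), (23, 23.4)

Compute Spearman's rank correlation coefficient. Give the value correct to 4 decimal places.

Rank s: 8, 3, 2, 6, 5, 4, 1, 7
Rank t: 1, 5, 2, 4, 7, 6, 8, 3
d = rank(s) − rank(t): 7, -2, 0, 2, -2, -2, -7, 4; Σd² = 130
ρ = 1 − 6Σd² / [n(n²−1)] = 1 − 6×130 / (8×63) = 1 − 780/504 ≈ -0.5476

-0.5476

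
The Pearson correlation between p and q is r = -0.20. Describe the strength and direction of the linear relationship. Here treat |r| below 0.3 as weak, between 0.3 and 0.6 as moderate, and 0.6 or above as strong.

r = -0.20 < 0 so the relationship is negative.
|r| = 0.20, which falls in the weak range.

weak negative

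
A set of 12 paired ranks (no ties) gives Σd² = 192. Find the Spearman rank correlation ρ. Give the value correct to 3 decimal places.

0.329

ρ = 1 − 6Σd² / [n(n²−1)] = 1 − 6×192 / (12×143)
  = 1 − 1152/1716 = 1 − 0.6713 ≈ 0.329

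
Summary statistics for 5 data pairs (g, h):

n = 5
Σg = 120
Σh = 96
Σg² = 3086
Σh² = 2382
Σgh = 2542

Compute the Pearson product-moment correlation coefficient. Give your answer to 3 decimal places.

0.714

r = (nΣgh − ΣgΣh) / √[(nΣg² − (Σg)²)(nΣh² − (Σh)²)]
Numerator: 5×2542 − 120×96 = 1190
Denominator: √[(15430 − 14400)(11910 − 9216)] = √[1030 × 2694] = 1665.7791
r = 1190 / 1665.7791 ≈ 0.714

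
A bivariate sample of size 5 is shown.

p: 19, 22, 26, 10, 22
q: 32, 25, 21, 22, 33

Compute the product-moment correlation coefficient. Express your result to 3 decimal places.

0.123

n = 5, Σp = 99, Σq = 133, Σp² = 2105, Σq² = 3663, Σpq = 2650
nΣpq − ΣpΣq = 13250 − 13167 = 83
nΣp² − (Σp)² = 10525 − 9801 = 724; nΣq² − (Σq)² = 18315 − 17689 = 626
r = 83 / √(724 × 626) = 83 / 673.2191 ≈ 0.123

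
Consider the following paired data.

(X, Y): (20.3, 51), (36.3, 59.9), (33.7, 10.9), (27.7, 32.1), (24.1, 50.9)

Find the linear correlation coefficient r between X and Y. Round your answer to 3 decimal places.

n = 5, ΣX = 142.1, ΣY = 204.8, ΣX² = 4213.57, ΣY² = 9929.04, ΣXY = 5692.86
nΣXY − ΣXΣY = 28464.3 − 29102.08 = -637.78
nΣX² − (ΣX)² = 21067.85 − 20192.41 = 875.44; nΣY² − (ΣY)² = 49645.2 − 41943.04 = 7702.16
r = -637.78 / √(875.44 × 7702.16) = -637.78 / 2596.6861 ≈ -0.246

-0.246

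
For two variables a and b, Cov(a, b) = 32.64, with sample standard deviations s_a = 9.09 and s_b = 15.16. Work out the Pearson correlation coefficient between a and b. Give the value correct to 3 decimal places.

r = Cov(a,b) / (s_a · s_b) = 32.64 / (9.09 × 15.16)
  = 32.64 / 137.8044 ≈ 0.237

0.237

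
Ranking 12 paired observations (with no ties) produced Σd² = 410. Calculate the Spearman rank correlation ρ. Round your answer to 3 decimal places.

ρ = 1 − 6Σd² / [n(n²−1)] = 1 − 6×410 / (12×143)
  = 1 − 2460/1716 = 1 − 1.4336 ≈ -0.434

-0.434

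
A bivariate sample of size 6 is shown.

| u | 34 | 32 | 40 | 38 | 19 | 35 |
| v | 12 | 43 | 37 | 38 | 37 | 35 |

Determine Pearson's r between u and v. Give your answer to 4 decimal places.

n = 6, Σu = 198, Σv = 202, Σu² = 6810, Σv² = 7400, Σuv = 6636
nΣuv − ΣuΣv = 39816 − 39996 = -180
nΣu² − (Σu)² = 40860 − 39204 = 1656; nΣv² − (Σv)² = 44400 − 40804 = 3596
r = -180 / √(1656 × 3596) = -180 / 2440.2820 ≈ -0.0738

-0.0738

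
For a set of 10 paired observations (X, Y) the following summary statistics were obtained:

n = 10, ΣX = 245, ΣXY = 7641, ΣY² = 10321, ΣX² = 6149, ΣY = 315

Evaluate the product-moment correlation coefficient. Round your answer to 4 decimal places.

r = (nΣXY − ΣXΣY) / √[(nΣX² − (ΣX)²)(nΣY² − (ΣY)²)]
Numerator: 10×7641 − 245×315 = -765
Denominator: √[(61490 − 60025)(103210 − 99225)] = √[1465 × 3985] = 2416.2005
r = -765 / 2416.2005 ≈ -0.3166

-0.3166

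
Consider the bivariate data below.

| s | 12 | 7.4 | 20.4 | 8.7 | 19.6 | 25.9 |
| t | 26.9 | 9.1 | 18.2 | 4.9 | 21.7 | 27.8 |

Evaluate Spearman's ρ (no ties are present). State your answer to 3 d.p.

0.714

Rank s: 3, 1, 5, 2, 4, 6
Rank t: 5, 2, 3, 1, 4, 6
d = rank(s) − rank(t): -2, -1, 2, 1, 0, 0; Σd² = 10
ρ = 1 − 6Σd² / [n(n²−1)] = 1 − 6×10 / (6×35) = 1 − 60/210 ≈ 0.714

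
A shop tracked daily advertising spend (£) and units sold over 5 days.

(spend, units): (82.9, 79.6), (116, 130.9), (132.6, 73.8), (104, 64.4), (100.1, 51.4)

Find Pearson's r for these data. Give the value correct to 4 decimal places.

n = 5, Σx = 535.6, Σy = 400.1, Σx² = 58747.18, Σy² = 35706.73, Σxy = 43411.86
nΣxy − ΣxΣy = 217059.3 − 214293.56 = 2765.74
nΣx² − (Σx)² = 293735.9 − 286867.36 = 6868.54; nΣy² − (Σy)² = 178533.65 − 160080.01 = 18453.64
r = 2765.74 / √(6868.54 × 18453.64) = 2765.74 / 11258.3109 ≈ 0.2457

0.2457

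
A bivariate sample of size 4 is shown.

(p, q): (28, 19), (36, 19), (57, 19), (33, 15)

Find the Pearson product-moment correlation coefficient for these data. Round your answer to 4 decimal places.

n = 4, Σp = 154, Σq = 72, Σp² = 6418, Σq² = 1308, Σpq = 2794
nΣpq − ΣpΣq = 11176 − 11088 = 88
nΣp² − (Σp)² = 25672 − 23716 = 1956; nΣq² − (Σq)² = 5232 − 5184 = 48
r = 88 / √(1956 × 48) = 88 / 306.4115 ≈ 0.2872

0.2872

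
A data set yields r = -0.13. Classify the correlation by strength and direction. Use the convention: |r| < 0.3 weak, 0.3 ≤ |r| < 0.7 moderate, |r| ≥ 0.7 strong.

r = -0.13 < 0 so the relationship is negative.
|r| = 0.13, which falls in the weak range.

weak negative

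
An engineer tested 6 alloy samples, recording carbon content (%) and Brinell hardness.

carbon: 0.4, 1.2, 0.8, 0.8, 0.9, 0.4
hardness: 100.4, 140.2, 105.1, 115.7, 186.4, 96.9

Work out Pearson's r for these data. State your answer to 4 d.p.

n = 6, Σx = 4.5, Σy = 744.7, Σx² = 3.85, Σy² = 98303.27, Σxy = 591.56
nΣxy − ΣxΣy = 3549.36 − 3351.15 = 198.21
nΣx² − (Σx)² = 23.1 − 20.25 = 2.85; nΣy² − (Σy)² = 589819.62 − 554578.09 = 35241.53
r = 198.21 / √(2.85 × 35241.53) = 198.21 / 316.9201 ≈ 0.6254

0.6254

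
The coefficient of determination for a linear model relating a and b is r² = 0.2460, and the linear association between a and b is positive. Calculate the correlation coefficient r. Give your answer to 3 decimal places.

0.496

|r| = √0.2460 = 0.496
The association is positive, so r = 0.496.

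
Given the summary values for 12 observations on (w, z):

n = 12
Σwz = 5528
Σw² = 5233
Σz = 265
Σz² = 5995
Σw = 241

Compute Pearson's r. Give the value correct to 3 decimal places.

0.869

r = (nΣwz − ΣwΣz) / √[(nΣw² − (Σw)²)(nΣz² − (Σz)²)]
Numerator: 12×5528 − 241×265 = 2471
Denominator: √[(62796 − 58081)(71940 − 70225)] = √[4715 × 1715] = 2843.6288
r = 2471 / 2843.6288 ≈ 0.869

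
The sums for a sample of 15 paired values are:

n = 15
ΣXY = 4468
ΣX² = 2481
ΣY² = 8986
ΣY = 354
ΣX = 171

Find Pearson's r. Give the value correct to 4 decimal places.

r = (nΣXY − ΣXΣY) / √[(nΣX² − (ΣX)²)(nΣY² − (ΣY)²)]
Numerator: 15×4468 − 171×354 = 6486
Denominator: √[(37215 − 29241)(134790 − 125316)] = √[7974 × 9474] = 8691.7016
r = 6486 / 8691.7016 ≈ 0.7462

0.7462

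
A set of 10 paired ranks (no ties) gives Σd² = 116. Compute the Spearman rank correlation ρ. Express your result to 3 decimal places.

0.297

ρ = 1 − 6Σd² / [n(n²−1)] = 1 − 6×116 / (10×99)
  = 1 − 696/990 = 1 − 0.7030 ≈ 0.297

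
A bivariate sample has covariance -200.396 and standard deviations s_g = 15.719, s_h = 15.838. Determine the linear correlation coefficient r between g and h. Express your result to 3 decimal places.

-0.805

r = Cov(g,h) / (s_g · s_h) = -200.396 / (15.719 × 15.838)
  = -200.396 / 248.9575 ≈ -0.805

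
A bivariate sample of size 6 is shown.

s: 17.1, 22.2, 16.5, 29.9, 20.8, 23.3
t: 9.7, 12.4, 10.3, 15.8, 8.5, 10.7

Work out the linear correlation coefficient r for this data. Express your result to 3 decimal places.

0.820

n = 6, Σs = 129.8, Σt = 67.4, Σs² = 2927.04, Σt² = 790.32, Σst = 1509.63
nΣst − ΣsΣt = 9057.78 − 8748.52 = 309.26
nΣs² − (Σs)² = 17562.24 − 16848.04 = 714.2; nΣt² − (Σt)² = 4741.92 − 4542.76 = 199.16
r = 309.26 / √(714.2 × 199.16) = 309.26 / 377.1473 ≈ 0.820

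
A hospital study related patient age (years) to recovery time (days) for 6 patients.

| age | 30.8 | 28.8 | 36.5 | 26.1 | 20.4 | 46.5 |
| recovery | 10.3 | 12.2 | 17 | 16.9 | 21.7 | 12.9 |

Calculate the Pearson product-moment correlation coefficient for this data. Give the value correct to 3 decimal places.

n = 6, Σx = 189.1, Σy = 91, Σx² = 6369.95, Σy² = 1466.84, Σxy = 2772.72
nΣxy − ΣxΣy = 16636.32 − 17208.1 = -571.78
nΣx² − (Σx)² = 38219.7 − 35758.81 = 2460.89; nΣy² − (Σy)² = 8801.04 − 8281 = 520.04
r = -571.78 / √(2460.89 × 520.04) = -571.78 / 1131.2653 ≈ -0.505

-0.505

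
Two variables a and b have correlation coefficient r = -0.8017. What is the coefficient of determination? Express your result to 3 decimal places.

r² = (-0.8017)² = 0.643

0.643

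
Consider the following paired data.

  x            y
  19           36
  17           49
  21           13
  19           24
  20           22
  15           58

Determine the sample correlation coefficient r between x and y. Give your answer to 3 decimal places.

-0.967

n = 6, Σx = 111, Σy = 202, Σx² = 2077, Σy² = 8290, Σxy = 3556
nΣxy − ΣxΣy = 21336 − 22422 = -1086
nΣx² − (Σx)² = 12462 − 12321 = 141; nΣy² − (Σy)² = 49740 − 40804 = 8936
r = -1086 / √(141 × 8936) = -1086 / 1122.4865 ≈ -0.967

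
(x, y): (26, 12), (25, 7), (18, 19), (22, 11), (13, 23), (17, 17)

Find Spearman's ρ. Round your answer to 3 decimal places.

-0.771

Rank x: 6, 5, 3, 4, 1, 2
Rank y: 3, 1, 5, 2, 6, 4
d = rank(x) − rank(y): 3, 4, -2, 2, -5, -2; Σd² = 62
ρ = 1 − 6Σd² / [n(n²−1)] = 1 − 6×62 / (6×35) = 1 − 372/210 ≈ -0.771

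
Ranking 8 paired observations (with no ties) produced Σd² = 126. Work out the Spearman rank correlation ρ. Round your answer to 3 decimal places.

ρ = 1 − 6Σd² / [n(n²−1)] = 1 − 6×126 / (8×63)
  = 1 − 756/504 = 1 − 1.5000 ≈ -0.500

-0.500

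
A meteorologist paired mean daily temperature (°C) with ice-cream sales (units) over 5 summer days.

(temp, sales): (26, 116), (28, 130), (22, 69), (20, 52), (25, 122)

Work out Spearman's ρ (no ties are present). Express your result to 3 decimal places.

Rank temp: 4, 5, 2, 1, 3
Rank sales: 3, 5, 2, 1, 4
d = rank(temp) − rank(sales): 1, 0, 0, 0, -1; Σd² = 2
ρ = 1 − 6Σd² / [n(n²−1)] = 1 − 6×2 / (5×24) = 1 − 12/120 ≈ 0.900

0.900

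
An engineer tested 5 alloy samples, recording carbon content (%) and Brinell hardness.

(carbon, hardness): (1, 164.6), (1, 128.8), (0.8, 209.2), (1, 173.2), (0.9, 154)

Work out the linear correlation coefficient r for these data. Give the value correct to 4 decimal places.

n = 5, Σx = 4.7, Σy = 829.8, Σx² = 4.45, Σy² = 141161.48, Σxy = 772.56
nΣxy − ΣxΣy = 3862.8 − 3900.06 = -37.26
nΣx² − (Σx)² = 22.25 − 22.09 = 0.16; nΣy² − (Σy)² = 705807.4 − 688568.04 = 17239.36
r = -37.26 / √(0.16 × 17239.36) = -37.26 / 52.5195 ≈ -0.7095

-0.7095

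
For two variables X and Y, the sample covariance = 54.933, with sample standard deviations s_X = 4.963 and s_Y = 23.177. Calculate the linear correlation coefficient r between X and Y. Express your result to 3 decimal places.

0.478

r = Cov(X,Y) / (s_X · s_Y) = 54.933 / (4.963 × 23.177)
  = 54.933 / 115.0275 ≈ 0.478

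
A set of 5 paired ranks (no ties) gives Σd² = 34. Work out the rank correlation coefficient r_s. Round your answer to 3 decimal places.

-0.700

ρ = 1 − 6Σd² / [n(n²−1)] = 1 − 6×34 / (5×24)
  = 1 − 204/120 = 1 − 1.7000 ≈ -0.700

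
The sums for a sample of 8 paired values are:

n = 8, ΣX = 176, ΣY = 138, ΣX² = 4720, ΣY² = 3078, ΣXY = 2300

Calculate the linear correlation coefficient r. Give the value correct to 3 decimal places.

r = (nΣXY − ΣXΣY) / √[(nΣX² − (ΣX)²)(nΣY² − (ΣY)²)]
Numerator: 8×2300 − 176×138 = -5888
Denominator: √[(37760 − 30976)(24624 − 19044)] = √[6784 × 5580] = 6152.6190
r = -5888 / 6152.6190 ≈ -0.957

-0.957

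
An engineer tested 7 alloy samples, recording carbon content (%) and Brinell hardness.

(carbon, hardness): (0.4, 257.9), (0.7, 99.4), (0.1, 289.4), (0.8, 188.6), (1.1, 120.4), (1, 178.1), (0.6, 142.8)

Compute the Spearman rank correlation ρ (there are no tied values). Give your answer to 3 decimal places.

-0.607

Rank carbon: 2, 4, 1, 5, 7, 6, 3
Rank hardness: 6, 1, 7, 5, 2, 4, 3
d = rank(carbon) − rank(hardness): -4, 3, -6, 0, 5, 2, 0; Σd² = 90
ρ = 1 − 6Σd² / [n(n²−1)] = 1 − 6×90 / (7×48) = 1 − 540/336 ≈ -0.607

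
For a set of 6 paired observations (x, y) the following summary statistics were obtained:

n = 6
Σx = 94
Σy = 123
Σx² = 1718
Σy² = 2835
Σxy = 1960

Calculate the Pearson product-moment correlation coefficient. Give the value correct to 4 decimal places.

r = (nΣxy − ΣxΣy) / √[(nΣx² − (Σx)²)(nΣy² − (Σy)²)]
Numerator: 6×1960 − 94×123 = 198
Denominator: √[(10308 − 8836)(17010 − 15129)] = √[1472 × 1881] = 1663.9808
r = 198 / 1663.9808 ≈ 0.1190

0.1190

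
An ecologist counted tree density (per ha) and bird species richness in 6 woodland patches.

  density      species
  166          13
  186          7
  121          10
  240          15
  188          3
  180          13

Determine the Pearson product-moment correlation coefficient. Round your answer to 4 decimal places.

0.2132

n = 6, Σx = 1081, Σy = 61, Σx² = 202137, Σy² = 721, Σxy = 11174
nΣxy − ΣxΣy = 67044 − 65941 = 1103
nΣx² − (Σx)² = 1212822 − 1168561 = 44261; nΣy² − (Σy)² = 4326 − 3721 = 605
r = 1103 / √(44261 × 605) = 1103 / 5174.7372 ≈ 0.2132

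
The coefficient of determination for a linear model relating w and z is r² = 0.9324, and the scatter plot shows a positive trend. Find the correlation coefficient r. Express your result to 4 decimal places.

|r| = √0.9324 = 0.9656
The association is positive, so r = 0.9656.

0.9656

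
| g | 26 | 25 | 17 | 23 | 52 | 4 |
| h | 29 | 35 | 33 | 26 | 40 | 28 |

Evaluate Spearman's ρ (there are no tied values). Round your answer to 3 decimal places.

0.600

Rank g: 5, 4, 2, 3, 6, 1
Rank h: 3, 5, 4, 1, 6, 2
d = rank(g) − rank(h): 2, -1, -2, 2, 0, -1; Σd² = 14
ρ = 1 − 6Σd² / [n(n²−1)] = 1 − 6×14 / (6×35) = 1 − 84/210 ≈ 0.600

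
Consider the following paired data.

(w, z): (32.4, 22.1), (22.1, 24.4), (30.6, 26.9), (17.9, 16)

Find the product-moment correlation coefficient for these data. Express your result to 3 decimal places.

0.650

n = 4, Σw = 103, Σz = 89.4, Σw² = 2794.94, Σz² = 2063.38, Σwz = 2364.82
nΣwz − ΣwΣz = 9459.28 − 9208.2 = 251.08
nΣw² − (Σw)² = 11179.76 − 10609 = 570.76; nΣz² − (Σz)² = 8253.52 − 7992.36 = 261.16
r = 251.08 / √(570.76 × 261.16) = 251.08 / 386.0825 ≈ 0.650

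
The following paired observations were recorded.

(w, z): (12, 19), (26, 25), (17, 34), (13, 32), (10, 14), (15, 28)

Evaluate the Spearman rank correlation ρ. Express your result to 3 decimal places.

Rank w: 2, 6, 5, 3, 1, 4
Rank z: 2, 3, 6, 5, 1, 4
d = rank(w) − rank(z): 0, 3, -1, -2, 0, 0; Σd² = 14
ρ = 1 − 6Σd² / [n(n²−1)] = 1 − 6×14 / (6×35) = 1 − 84/210 ≈ 0.600

0.600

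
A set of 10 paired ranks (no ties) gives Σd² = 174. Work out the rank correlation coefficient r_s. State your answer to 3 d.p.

ρ = 1 − 6Σd² / [n(n²−1)] = 1 − 6×174 / (10×99)
  = 1 − 1044/990 = 1 − 1.0545 ≈ -0.055

-0.055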